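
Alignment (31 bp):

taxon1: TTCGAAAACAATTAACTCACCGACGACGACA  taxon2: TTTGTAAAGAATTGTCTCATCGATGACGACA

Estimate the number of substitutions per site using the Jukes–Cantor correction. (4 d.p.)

The sequences differ at 7 of 31 sites (3, 5, 9, 14, 15, 20, 24), so p = 7/31 ≈ 0.225806.
d = −(3/4) ln(1 − 4p/3) = −0.75 ln(1 − 0.301075) = −0.75 ln(0.698925)
  = −0.75 × (-0.358212) = 0.268659 substitutions/site.

0.2687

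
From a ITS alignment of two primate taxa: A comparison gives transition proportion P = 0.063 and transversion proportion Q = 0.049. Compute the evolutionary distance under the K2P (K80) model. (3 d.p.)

Under the Kimura two-parameter model, d = −½ ln(1 − 2P − Q) − ¼ ln(1 − 2Q).
1 − 2P − Q = 0.825, giving −½ ln(0.825) = 0.096186.
1 − 2Q = 0.902, giving −¼ ln(0.902) = 0.025785.
d = 0.096186 + 0.025785 = 0.121971.

0.122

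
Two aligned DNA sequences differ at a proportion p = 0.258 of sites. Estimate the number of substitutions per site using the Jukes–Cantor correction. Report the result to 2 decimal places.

0.32

d = −(3/4) ln(1 − 4p/3) = −0.75 ln(1 − 0.344) = −0.75 ln(0.656)
  = −0.75 × (-0.421594) = 0.316196 substitutions/site.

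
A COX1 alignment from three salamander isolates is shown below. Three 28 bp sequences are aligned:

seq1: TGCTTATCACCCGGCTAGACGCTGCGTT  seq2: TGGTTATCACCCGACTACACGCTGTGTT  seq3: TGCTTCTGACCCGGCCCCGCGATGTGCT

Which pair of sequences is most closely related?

seq1 and seq2

seq1–seq2: 4/28 differ, p = 0.143, d = 0.158.
seq1–seq3: 9/28 differ, p = 0.321, d = 0.420.
seq2–seq3: 9/28 differ, p = 0.321, d = 0.420.
The smallest distance is between seq1 and seq2.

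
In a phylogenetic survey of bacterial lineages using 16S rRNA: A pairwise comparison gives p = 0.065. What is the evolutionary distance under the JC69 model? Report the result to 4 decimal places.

d = −(3/4) ln(1 − 4p/3) = −0.75 ln(1 − 0.086667) = −0.75 ln(0.913333)
  = −0.75 × (-0.090655) = 0.067991 substitutions/site.

0.0680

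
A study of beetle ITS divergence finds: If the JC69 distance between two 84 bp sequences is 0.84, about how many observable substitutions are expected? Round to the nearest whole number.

Invert JC69: p = (3/4)(1 − e^(−4d/3)) = 0.75 × (1 − e^(-1.12)) = 0.75 × (1 − 0.326280) = 0.505290.
Expected differing sites = pL ≈ 0.505290 × 84 = 42.44436 ≈ 42.

42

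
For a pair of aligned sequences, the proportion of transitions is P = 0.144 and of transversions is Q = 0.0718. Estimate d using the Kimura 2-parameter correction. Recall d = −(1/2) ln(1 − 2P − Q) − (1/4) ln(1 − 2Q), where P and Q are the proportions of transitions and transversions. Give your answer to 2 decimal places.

Under the Kimura two-parameter model, d = −½ ln(1 − 2P − Q) − ¼ ln(1 − 2Q).
1 − 2P − Q = 0.6402, giving −½ ln(0.6402) = 0.222987.
1 − 2Q = 0.8564, giving −¼ ln(0.8564) = 0.038754.
d = 0.222987 + 0.038754 = 0.261741.

0.26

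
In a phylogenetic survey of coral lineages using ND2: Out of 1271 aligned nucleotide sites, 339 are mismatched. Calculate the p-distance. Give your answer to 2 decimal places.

0.27

p = 339/1271 = 0.266719… ≈ 0.27 (to 2 d.p.).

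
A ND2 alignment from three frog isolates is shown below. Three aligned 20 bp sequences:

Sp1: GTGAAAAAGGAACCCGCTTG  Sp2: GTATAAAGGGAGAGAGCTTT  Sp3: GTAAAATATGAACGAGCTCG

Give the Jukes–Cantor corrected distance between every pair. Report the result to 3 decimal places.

Sp1–Sp2: 8/20 sites differ → p = 0.4, d = −0.75 ln(1 − 0.533333) = 0.571605 ≈ 0.572.
Sp1–Sp3: 6/20 sites differ → p = 0.3, d = −0.75 ln(1 − 0.4) = 0.383119 ≈ 0.383.
Sp2–Sp3: 8/20 sites differ → p = 0.4, d = −0.75 ln(1 − 0.533333) = 0.571605 ≈ 0.572.

d(Sp1,Sp2) = 0.572, d(Sp1,Sp3) = 0.383, d(Sp2,Sp3) = 0.572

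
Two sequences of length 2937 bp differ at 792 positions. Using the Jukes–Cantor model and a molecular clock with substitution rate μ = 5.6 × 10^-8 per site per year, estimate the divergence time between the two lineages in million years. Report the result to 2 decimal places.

2.98

p = 792/2937 ≈ 0.269663.
d = −(3/4) ln(1 − 4p/3) = −0.75 ln(1 − 0.359551) = −0.75 ln(0.640449)
  = −0.75 × (-0.445586) = 0.334190 substitutions/site.
Under a molecular clock d = 2μt, so t = d/(2μ) = 0.334190 / (2 × 5.6 × 10^-8) = 2.98 million years.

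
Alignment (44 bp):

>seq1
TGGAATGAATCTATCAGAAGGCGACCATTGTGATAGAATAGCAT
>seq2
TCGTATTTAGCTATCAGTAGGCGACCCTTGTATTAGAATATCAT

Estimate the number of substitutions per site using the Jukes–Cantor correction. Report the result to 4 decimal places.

The sequences differ at 10 of 44 sites (2, 4, 7, 8, 10, 18, 27, 32, 33, 41), so p = 10/44 ≈ 0.227273.
d = −(3/4) ln(1 − 4p/3) = −0.75 ln(1 − 0.303031) = −0.75 ln(0.696969)
  = −0.75 × (-0.361014) = 0.270761 substitutions/site.

0.2708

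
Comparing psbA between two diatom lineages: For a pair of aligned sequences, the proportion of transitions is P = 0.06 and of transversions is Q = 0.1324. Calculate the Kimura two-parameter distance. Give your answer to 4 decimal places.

Under the Kimura two-parameter model, d = −½ ln(1 − 2P − Q) − ¼ ln(1 − 2Q).
1 − 2P − Q = 0.7476, giving −½ ln(0.7476) = 0.145444.
1 − 2Q = 0.7352, giving −¼ ln(0.7352) = 0.076903.
d = 0.145444 + 0.076903 = 0.222347.

0.2223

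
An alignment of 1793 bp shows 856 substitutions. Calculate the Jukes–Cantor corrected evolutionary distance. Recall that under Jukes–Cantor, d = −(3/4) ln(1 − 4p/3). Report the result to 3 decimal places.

p = 856/1793 ≈ 0.477412.
d = −(3/4) ln(1 − 4p/3) = −0.75 ln(1 − 0.636549) = −0.75 ln(0.363451)
  = −0.75 × (-1.012111) = 0.759083 substitutions/site.

0.759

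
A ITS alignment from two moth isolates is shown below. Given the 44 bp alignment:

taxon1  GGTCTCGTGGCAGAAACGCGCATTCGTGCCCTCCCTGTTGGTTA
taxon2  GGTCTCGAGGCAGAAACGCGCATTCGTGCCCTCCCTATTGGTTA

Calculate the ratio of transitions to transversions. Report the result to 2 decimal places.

1.00

Transitions are A↔G and C↔T; transversions are all other mismatches.
Transitions: 1. Transversions: 1.
R = 1/1 = 1.00.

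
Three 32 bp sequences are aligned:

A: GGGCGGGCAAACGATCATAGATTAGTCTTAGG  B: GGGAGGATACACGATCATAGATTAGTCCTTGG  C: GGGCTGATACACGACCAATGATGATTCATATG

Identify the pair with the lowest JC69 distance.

A and B

A–B: 6/32 differ, p = 0.188, d = 0.216.
A–C: 11/32 differ, p = 0.344, d = 0.460.
B–C: 10/32 differ, p = 0.313, d = 0.404.
The smallest distance is between A and B.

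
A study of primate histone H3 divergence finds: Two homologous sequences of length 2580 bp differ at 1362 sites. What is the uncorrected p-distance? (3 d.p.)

p = 1362/2580 = 0.527906… ≈ 0.528 (to 3 d.p.).

0.528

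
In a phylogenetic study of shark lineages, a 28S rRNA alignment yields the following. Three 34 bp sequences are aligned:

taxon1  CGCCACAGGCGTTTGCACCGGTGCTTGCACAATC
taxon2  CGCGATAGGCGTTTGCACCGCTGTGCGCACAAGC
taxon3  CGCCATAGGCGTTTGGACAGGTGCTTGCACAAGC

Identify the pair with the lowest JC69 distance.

taxon1–taxon2: 7/34 differ, p = 0.206, d = 0.241.
taxon1–taxon3: 4/34 differ, p = 0.118, d = 0.128.
taxon2–taxon3: 7/34 differ, p = 0.206, d = 0.241.
The smallest distance is between taxon1 and taxon3.

taxon1 and taxon3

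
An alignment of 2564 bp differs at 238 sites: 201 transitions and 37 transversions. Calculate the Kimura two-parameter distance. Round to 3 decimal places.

0.101

P = 201/2564 ≈ 0.078393 and Q = 37/2564 ≈ 0.014431.
Under the Kimura two-parameter model, d = −½ ln(1 − 2P − Q) − ¼ ln(1 − 2Q).
1 − 2P − Q = 0.828783, giving −½ ln(0.828783) = 0.093898.
1 − 2Q = 0.971138, giving −¼ ln(0.971138) = 0.007322.
d = 0.093898 + 0.007322 = 0.101220.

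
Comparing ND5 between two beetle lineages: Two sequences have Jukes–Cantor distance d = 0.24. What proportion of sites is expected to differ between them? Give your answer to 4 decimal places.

0.2054

p = (3/4)(1 − e^(−4d/3)) = 0.75 × (1 − e^(-0.32)) = 0.75 × (1 − 0.726149) = 0.205388.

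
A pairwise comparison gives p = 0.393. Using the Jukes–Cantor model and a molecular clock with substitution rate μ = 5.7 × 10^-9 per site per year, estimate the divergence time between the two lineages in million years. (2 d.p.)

d = −(3/4) ln(1 − 4p/3) = −0.75 ln(1 − 0.524) = −0.75 ln(0.476)
  = −0.75 × (-0.742337) = 0.556753 substitutions/site.
Under a molecular clock d = 2μt, so t = d/(2μ) = 0.556753 / (2 × 5.7 × 10^-9) = 48.84 million years.

48.84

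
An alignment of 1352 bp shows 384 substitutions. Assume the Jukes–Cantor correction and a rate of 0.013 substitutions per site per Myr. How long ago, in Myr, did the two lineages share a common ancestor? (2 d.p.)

13.73

p = 384/1352 ≈ 0.284024.
d = −(3/4) ln(1 − 4p/3) = −0.75 ln(1 − 0.378699) = −0.75 ln(0.621301)
  = −0.75 × (-0.475940) = 0.356955 substitutions/site.
Under a molecular clock d = 2μt, so t = d/(2μ) = 0.356955 / (2 × 0.013) = 13.73 Myr.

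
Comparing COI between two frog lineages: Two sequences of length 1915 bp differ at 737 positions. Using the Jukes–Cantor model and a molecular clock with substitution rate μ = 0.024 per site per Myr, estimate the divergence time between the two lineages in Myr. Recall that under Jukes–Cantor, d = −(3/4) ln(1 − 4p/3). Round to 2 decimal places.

p = 737/1915 ≈ 0.384856.
d = −(3/4) ln(1 − 4p/3) = −0.75 ln(1 − 0.513141) = −0.75 ln(0.486859)
  = −0.75 × (-0.719781) = 0.539836 substitutions/site.
Under a molecular clock d = 2μt, so t = d/(2μ) = 0.539836 / (2 × 0.024) = 11.25 Myr.

11.25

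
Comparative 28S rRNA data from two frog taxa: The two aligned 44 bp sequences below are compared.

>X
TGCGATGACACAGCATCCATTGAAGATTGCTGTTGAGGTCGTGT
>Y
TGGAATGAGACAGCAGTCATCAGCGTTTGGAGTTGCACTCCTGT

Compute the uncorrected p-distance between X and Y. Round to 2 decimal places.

The sequences differ at 16 of 44 positions.
p = 16/44 = 0.363636… ≈ 0.36 (to 2 d.p.).

0.36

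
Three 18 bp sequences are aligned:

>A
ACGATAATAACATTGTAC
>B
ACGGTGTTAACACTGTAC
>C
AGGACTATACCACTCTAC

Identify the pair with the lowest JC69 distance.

A and B

A–B: 4/18 differ, p = 0.222, d = 0.264.
A–C: 6/18 differ, p = 0.333, d = 0.441.
B–C: 7/18 differ, p = 0.389, d = 0.548.
The smallest distance is between A and B.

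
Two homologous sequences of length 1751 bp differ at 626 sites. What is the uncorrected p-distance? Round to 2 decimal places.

p = 626/1751 = 0.357509… ≈ 0.36 (to 2 d.p.).

0.36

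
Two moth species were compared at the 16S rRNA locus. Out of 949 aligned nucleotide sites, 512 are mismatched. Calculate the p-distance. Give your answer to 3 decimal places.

0.540

p = 512/949 = 0.539515… ≈ 0.540 (to 3 d.p.).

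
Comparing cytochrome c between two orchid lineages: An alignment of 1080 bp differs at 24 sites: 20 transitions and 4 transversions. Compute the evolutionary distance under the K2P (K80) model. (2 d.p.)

P = 20/1080 ≈ 0.018519 and Q = 4/1080 ≈ 0.003704.
Under the Kimura two-parameter model, d = −½ ln(1 − 2P − Q) − ¼ ln(1 − 2Q).
1 − 2P − Q = 0.959258, giving −½ ln(0.959258) = 0.020798.
1 − 2Q = 0.992592, giving −¼ ln(0.992592) = 0.001859.
d = 0.020798 + 0.001859 = 0.022657.

0.02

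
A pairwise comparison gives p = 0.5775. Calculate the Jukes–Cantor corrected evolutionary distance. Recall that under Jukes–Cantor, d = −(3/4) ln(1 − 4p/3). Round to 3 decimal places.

1.102

d = −(3/4) ln(1 − 4p/3) = −0.75 ln(1 − 0.77) = −0.75 ln(0.23)
  = −0.75 × (-1.469676) = 1.102257 substitutions/site.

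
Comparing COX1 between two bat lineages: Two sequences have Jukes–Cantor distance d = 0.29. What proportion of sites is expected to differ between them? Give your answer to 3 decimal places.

0.241

p = (3/4)(1 − e^(−4d/3)) = 0.75 × (1 − e^(-0.386667)) = 0.75 × (1 − 0.679317) = 0.240512.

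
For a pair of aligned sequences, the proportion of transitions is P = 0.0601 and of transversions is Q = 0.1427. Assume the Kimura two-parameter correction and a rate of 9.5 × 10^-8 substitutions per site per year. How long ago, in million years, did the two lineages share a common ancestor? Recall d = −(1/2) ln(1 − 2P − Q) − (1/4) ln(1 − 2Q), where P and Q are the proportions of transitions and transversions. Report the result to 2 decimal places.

1.24

Under the Kimura two-parameter model, d = −½ ln(1 − 2P − Q) − ¼ ln(1 − 2Q).
1 − 2P − Q = 0.7371, giving −½ ln(0.7371) = 0.152516.
1 − 2Q = 0.7146, giving −¼ ln(0.7146) = 0.084008.
d = 0.152516 + 0.084008 = 0.236524.
Under a molecular clock d = 2μt, so t = d/(2μ) = 0.236524 / (2 × 9.5 × 10^-8) = 1.24 million years.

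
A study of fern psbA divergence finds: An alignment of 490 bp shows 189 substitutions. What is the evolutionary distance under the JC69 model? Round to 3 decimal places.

p = 189/490 ≈ 0.385714.
d = −(3/4) ln(1 − 4p/3) = −0.75 ln(1 − 0.514285) = −0.75 ln(0.485715)
  = −0.75 × (-0.722133) = 0.541600 substitutions/site.

0.542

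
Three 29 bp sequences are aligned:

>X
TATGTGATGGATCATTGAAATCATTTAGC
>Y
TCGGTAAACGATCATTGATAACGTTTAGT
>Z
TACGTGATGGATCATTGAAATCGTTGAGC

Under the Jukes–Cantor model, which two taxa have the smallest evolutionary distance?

X–Y: 9/29 differ, p = 0.310, d = 0.401.
X–Z: 3/29 differ, p = 0.103, d = 0.111.
Y–Z: 9/29 differ, p = 0.310, d = 0.401.
The smallest distance is between X and Z.

X and Z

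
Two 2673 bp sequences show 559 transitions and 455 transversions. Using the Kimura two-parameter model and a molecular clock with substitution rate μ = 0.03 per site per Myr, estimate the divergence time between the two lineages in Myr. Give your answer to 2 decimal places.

9.13

P = 559/2673 ≈ 0.209128 and Q = 455/2673 ≈ 0.170221.
Under the Kimura two-parameter model, d = −½ ln(1 − 2P − Q) − ¼ ln(1 − 2Q).
1 − 2P − Q = 0.411523, giving −½ ln(0.411523) = 0.443945.
1 − 2Q = 0.659558, giving −¼ ln(0.659558) = 0.104046.
d = 0.443945 + 0.104046 = 0.547991.
Under a molecular clock d = 2μt, so t = d/(2μ) = 0.547991 / (2 × 0.03) = 9.13 Myr.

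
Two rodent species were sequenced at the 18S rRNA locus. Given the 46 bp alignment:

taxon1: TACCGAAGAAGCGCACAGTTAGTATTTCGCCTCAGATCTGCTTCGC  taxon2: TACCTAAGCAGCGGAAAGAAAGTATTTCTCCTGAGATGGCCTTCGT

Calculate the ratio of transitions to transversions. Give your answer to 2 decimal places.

0.09

Transitions are A↔G and C↔T; transversions are all other mismatches.
Transitions: 1. Transversions: 11.
R = 1/11 = 0.090909… ≈ 0.09 (to 2 d.p.).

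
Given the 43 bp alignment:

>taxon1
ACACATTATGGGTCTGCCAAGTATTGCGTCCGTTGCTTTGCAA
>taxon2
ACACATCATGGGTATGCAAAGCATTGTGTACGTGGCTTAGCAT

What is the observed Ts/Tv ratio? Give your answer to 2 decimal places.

0.50

Transitions are A↔G and C↔T; transversions are all other mismatches.
Transitions: 3. Transversions: 6.
R = 3/6 = 0.50.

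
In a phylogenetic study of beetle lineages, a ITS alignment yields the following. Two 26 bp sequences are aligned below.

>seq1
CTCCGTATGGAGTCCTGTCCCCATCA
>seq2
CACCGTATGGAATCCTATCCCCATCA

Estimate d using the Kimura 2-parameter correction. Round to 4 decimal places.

Of 26 sites, 2 differences are transitions and 1 are transversions, so P = 2/26 ≈ 0.076923 and Q = 1/26 ≈ 0.038462.
Under the Kimura two-parameter model, d = −½ ln(1 − 2P − Q) − ¼ ln(1 − 2Q).
1 − 2P − Q = 0.807692, giving −½ ln(0.807692) = 0.106787.
1 − 2Q = 0.923076, giving −¼ ln(0.923076) = 0.020011.
d = 0.106787 + 0.020011 = 0.126798.

0.1268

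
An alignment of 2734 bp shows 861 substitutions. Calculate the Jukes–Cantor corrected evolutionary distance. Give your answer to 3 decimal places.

p = 861/2734 ≈ 0.314923.
d = −(3/4) ln(1 − 4p/3) = −0.75 ln(1 − 0.419897) = −0.75 ln(0.580103)
  = −0.75 × (-0.544550) = 0.408413 substitutions/site.

0.408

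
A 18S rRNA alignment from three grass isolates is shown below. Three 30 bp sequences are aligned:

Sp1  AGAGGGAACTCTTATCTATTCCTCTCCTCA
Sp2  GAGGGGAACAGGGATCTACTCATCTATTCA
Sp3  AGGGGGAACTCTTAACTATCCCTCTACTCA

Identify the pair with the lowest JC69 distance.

Sp1–Sp2: 11/30 differ, p = 0.367, d = 0.503.
Sp1–Sp3: 4/30 differ, p = 0.133, d = 0.147.
Sp2–Sp3: 11/30 differ, p = 0.367, d = 0.503.
The smallest distance is between Sp1 and Sp3.

Sp1 and Sp3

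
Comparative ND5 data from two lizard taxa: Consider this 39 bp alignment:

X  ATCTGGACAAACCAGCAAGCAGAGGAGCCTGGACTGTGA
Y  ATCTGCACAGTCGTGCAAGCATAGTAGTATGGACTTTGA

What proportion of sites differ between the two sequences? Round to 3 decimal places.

The sequences differ at 10 of 39 positions (sites 6, 10, 11, 13, 14, 22, 25, 28, 29, 36).
p = 10/39 = 0.256410… ≈ 0.256 (to 3 d.p.).

0.256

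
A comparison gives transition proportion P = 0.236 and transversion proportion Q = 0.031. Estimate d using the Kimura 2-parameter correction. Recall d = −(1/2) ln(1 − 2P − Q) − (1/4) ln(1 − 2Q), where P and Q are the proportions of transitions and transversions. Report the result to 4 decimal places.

Under the Kimura two-parameter model, d = −½ ln(1 − 2P − Q) − ¼ ln(1 − 2Q).
1 − 2P − Q = 0.497, giving −½ ln(0.497) = 0.349583.
1 − 2Q = 0.938, giving −¼ ln(0.938) = 0.016001.
d = 0.349583 + 0.016001 = 0.365584.

0.3656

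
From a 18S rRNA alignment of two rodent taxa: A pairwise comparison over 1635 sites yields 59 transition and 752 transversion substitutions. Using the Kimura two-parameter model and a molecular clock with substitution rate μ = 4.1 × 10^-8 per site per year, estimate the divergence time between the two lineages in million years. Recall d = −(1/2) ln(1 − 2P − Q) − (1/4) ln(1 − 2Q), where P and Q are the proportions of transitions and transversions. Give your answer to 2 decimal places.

12.33

P = 59/1635 ≈ 0.036086 and Q = 752/1635 ≈ 0.459939.
Under the Kimura two-parameter model, d = −½ ln(1 − 2P − Q) − ¼ ln(1 − 2Q).
1 − 2P − Q = 0.467889, giving −½ ln(0.467889) = 0.379762.
1 − 2Q = 0.080122, giving −¼ ln(0.080122) = 0.631051.
d = 0.379762 + 0.631051 = 1.010813.
Under a molecular clock d = 2μt, so t = d/(2μ) = 1.010813 / (2 × 4.1 × 10^-8) = 12.33 million years.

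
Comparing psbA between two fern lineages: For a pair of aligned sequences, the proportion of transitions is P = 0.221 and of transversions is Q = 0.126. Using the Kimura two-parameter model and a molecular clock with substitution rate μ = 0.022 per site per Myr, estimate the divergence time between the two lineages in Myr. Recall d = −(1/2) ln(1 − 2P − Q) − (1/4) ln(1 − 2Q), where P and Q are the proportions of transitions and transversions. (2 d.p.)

Under the Kimura two-parameter model, d = −½ ln(1 − 2P − Q) − ¼ ln(1 − 2Q).
1 − 2P − Q = 0.432, giving −½ ln(0.432) = 0.419665.
1 − 2Q = 0.748, giving −¼ ln(0.748) = 0.072588.
d = 0.419665 + 0.072588 = 0.492253.
Under a molecular clock d = 2μt, so t = d/(2μ) = 0.492253 / (2 × 0.022) = 11.19 Myr.

11.19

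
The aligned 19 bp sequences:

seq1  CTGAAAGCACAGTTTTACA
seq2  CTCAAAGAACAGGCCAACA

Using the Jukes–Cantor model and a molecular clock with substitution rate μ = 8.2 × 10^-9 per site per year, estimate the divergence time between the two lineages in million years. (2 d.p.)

24.99

The sequences differ at 6 of 19 sites (3, 8, 13, 14, 15, 16), so p = 6/19 ≈ 0.315789.
d = −(3/4) ln(1 − 4p/3) = −0.75 ln(1 − 0.421052) = −0.75 ln(0.578948)
  = −0.75 × (-0.546543) = 0.409907 substitutions/site.
Under a molecular clock d = 2μt, so t = d/(2μ) = 0.409907 / (2 × 8.2 × 10^-9) = 24.99 million years.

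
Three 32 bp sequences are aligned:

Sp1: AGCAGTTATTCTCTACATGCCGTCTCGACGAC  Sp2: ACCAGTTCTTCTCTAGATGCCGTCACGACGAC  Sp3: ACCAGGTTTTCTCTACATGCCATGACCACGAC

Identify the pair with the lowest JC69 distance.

Sp1 and Sp2

Sp1–Sp2: 4/32 differ, p = 0.125, d = 0.137.
Sp1–Sp3: 7/32 differ, p = 0.219, d = 0.259.
Sp2–Sp3: 6/32 differ, p = 0.188, d = 0.216.
The smallest distance is between Sp1 and Sp2.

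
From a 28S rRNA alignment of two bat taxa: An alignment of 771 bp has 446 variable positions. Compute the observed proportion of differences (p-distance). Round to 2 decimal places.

0.58

p = 446/771 = 0.578469… ≈ 0.58 (to 2 d.p.).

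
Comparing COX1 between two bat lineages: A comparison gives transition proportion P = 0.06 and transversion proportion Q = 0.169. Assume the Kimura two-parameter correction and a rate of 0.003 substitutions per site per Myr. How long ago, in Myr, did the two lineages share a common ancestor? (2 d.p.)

45.61

Under the Kimura two-parameter model, d = −½ ln(1 − 2P − Q) − ¼ ln(1 − 2Q).
1 − 2P − Q = 0.711, giving −½ ln(0.711) = 0.170541.
1 − 2Q = 0.662, giving −¼ ln(0.662) = 0.103122.
d = 0.170541 + 0.103122 = 0.273663.
Under a molecular clock d = 2μt, so t = d/(2μ) = 0.273663 / (2 × 0.003) = 45.61 Myr.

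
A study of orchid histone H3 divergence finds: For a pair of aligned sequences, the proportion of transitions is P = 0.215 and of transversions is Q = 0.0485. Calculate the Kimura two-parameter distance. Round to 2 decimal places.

Under the Kimura two-parameter model, d = −½ ln(1 − 2P − Q) − ¼ ln(1 − 2Q).
1 − 2P − Q = 0.5215, giving −½ ln(0.5215) = 0.325523.
1 − 2Q = 0.903, giving −¼ ln(0.903) = 0.025508.
d = 0.325523 + 0.025508 = 0.351031.

0.35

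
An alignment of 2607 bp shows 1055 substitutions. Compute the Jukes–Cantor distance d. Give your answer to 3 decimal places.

0.582

p = 1055/2607 ≈ 0.40468.
d = −(3/4) ln(1 − 4p/3) = −0.75 ln(1 − 0.539573) = −0.75 ln(0.460427)
  = −0.75 × (-0.775601) = 0.581701 substitutions/site.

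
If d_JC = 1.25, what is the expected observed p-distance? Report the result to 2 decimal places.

p = (3/4)(1 − e^(−4d/3)) = 0.75 × (1 − e^(-1.666667)) = 0.75 × (1 − 0.188876) = 0.608343.

0.61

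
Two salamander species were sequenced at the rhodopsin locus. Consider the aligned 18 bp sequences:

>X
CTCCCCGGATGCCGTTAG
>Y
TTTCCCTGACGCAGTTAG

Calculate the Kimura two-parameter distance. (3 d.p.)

0.357

Of 18 sites, 3 differences are transitions and 2 are transversions, so P = 3/18 ≈ 0.166667 and Q = 2/18 ≈ 0.111111.
Under the Kimura two-parameter model, d = −½ ln(1 − 2P − Q) − ¼ ln(1 − 2Q).
1 − 2P − Q = 0.555555, giving −½ ln(0.555555) = 0.293894.
1 − 2Q = 0.777778, giving −¼ ln(0.777778) = 0.062829.
d = 0.293894 + 0.062829 = 0.356723.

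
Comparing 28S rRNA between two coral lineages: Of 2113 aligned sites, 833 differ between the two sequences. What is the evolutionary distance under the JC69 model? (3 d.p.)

p = 833/2113 ≈ 0.394226.
d = −(3/4) ln(1 − 4p/3) = −0.75 ln(1 − 0.525635) = −0.75 ln(0.474365)
  = −0.75 × (-0.745778) = 0.559334 substitutions/site.

0.559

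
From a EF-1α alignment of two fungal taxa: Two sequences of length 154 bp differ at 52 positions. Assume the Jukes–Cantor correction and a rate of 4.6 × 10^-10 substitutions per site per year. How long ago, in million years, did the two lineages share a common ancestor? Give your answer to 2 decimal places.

p = 52/154 ≈ 0.337662.
d = −(3/4) ln(1 − 4p/3) = −0.75 ln(1 − 0.450216) = −0.75 ln(0.549784)
  = −0.75 × (-0.598230) = 0.448673 substitutions/site.
Under a molecular clock d = 2μt, so t = d/(2μ) = 0.448673 / (2 × 4.6 × 10^-10) = 487.69 million years.

487.69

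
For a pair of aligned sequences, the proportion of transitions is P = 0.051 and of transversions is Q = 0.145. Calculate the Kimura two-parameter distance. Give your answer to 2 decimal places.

0.23

Under the Kimura two-parameter model, d = −½ ln(1 − 2P − Q) − ¼ ln(1 − 2Q).
1 − 2P − Q = 0.753, giving −½ ln(0.753) = 0.141845.
1 − 2Q = 0.71, giving −¼ ln(0.71) = 0.085623.
d = 0.141845 + 0.085623 = 0.227468.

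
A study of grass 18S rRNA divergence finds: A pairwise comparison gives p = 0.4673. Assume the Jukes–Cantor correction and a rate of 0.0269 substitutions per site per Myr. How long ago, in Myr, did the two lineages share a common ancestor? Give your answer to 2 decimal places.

13.60

d = −(3/4) ln(1 − 4p/3) = −0.75 ln(1 − 0.623067) = −0.75 ln(0.376933)
  = −0.75 × (-0.975688) = 0.731766 substitutions/site.
Under a molecular clock d = 2μt, so t = d/(2μ) = 0.731766 / (2 × 0.0269) = 13.60 Myr.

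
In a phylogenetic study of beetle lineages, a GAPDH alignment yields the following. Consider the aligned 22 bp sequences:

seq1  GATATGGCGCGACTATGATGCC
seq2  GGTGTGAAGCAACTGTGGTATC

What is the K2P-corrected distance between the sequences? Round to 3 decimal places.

Of 22 sites, 8 differences are transitions and 1 are transversions, so P = 8/22 ≈ 0.363636 and Q = 1/22 ≈ 0.045455.
Under the Kimura two-parameter model, d = −½ ln(1 − 2P − Q) − ¼ ln(1 − 2Q).
1 − 2P − Q = 0.227273, giving −½ ln(0.227273) = 0.740802.
1 − 2Q = 0.90909, giving −¼ ln(0.90909) = 0.023828.
d = 0.740802 + 0.023828 = 0.764630.

0.765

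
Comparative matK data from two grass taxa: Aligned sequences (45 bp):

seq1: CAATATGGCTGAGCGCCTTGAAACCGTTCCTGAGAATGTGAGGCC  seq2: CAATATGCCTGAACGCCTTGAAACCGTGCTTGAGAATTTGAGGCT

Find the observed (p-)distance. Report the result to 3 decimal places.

0.133

The sequences differ at 6 of 45 positions (sites 8, 13, 28, 30, 38, 45).
p = 6/45 = 0.133333… ≈ 0.133 (to 3 d.p.).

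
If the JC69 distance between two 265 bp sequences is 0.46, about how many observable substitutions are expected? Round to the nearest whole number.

Invert JC69: p = (3/4)(1 − e^(−4d/3)) = 0.75 × (1 − e^(-0.613333)) = 0.75 × (1 − 0.541543) = 0.343843.
Expected differing sites = pL ≈ 0.343843 × 265 = 91.118395 ≈ 91.

91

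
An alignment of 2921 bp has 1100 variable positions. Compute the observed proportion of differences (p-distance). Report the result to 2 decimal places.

0.38

p = 1100/2921 = 0.376583… ≈ 0.38 (to 2 d.p.).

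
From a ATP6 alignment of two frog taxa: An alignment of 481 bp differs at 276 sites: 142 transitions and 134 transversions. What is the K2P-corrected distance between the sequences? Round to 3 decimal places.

P = 142/481 ≈ 0.295218 and Q = 134/481 ≈ 0.278586.
Under the Kimura two-parameter model, d = −½ ln(1 − 2P − Q) − ¼ ln(1 − 2Q).
1 − 2P − Q = 0.130978, giving −½ ln(0.130978) = 1.016363.
1 − 2Q = 0.442828, giving −¼ ln(0.442828) = 0.203643.
d = 1.016363 + 0.203643 = 1.220006.

1.220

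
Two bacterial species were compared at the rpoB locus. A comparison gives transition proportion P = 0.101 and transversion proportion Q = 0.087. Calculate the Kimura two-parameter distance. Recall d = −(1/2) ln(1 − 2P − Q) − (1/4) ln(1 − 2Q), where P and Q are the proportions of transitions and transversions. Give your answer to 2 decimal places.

0.22

Under the Kimura two-parameter model, d = −½ ln(1 − 2P − Q) − ¼ ln(1 − 2Q).
1 − 2P − Q = 0.711, giving −½ ln(0.711) = 0.170541.
1 − 2Q = 0.826, giving −¼ ln(0.826) = 0.047790.
d = 0.170541 + 0.047790 = 0.218331.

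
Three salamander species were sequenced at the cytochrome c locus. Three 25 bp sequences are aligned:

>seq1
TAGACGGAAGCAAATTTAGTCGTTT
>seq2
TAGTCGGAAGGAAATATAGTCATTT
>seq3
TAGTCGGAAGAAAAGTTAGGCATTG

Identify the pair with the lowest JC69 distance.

seq1–seq2: 4/25 differ, p = 0.160, d = 0.180.
seq1–seq3: 6/25 differ, p = 0.240, d = 0.289.
seq2–seq3: 5/25 differ, p = 0.200, d = 0.233.
The smallest distance is between seq1 and seq2.

seq1 and seq2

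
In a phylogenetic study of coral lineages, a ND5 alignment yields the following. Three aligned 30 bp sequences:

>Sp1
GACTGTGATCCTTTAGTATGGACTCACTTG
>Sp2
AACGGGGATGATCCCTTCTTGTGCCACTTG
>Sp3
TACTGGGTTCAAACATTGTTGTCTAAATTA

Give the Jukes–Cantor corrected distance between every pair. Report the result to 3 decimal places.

d(Sp1,Sp2) = 0.730, d(Sp1,Sp3) = 0.730, d(Sp2,Sp3) = 0.647

Sp1–Sp2: 14/30 sites differ → p ≈ 0.466667, d = −0.75 ln(1 − 0.622223) = 0.730088 ≈ 0.730.
Sp1–Sp3: 14/30 sites differ → p ≈ 0.466667, d = −0.75 ln(1 − 0.622223) = 0.730088 ≈ 0.730.
Sp2–Sp3: 13/30 sites differ → p ≈ 0.433333, d = −0.75 ln(1 − 0.577777) = 0.646666 ≈ 0.647.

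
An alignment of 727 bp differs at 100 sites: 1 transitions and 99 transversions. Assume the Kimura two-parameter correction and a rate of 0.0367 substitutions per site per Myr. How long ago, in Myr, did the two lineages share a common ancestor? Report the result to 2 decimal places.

2.10

P = 1/727 ≈ 0.001376 and Q = 99/727 ≈ 0.136176.
Under the Kimura two-parameter model, d = −½ ln(1 − 2P − Q) − ¼ ln(1 − 2Q).
1 − 2P − Q = 0.861072, giving −½ ln(0.861072) = 0.074789.
1 − 2Q = 0.727648, giving −¼ ln(0.727648) = 0.079484.
d = 0.074789 + 0.079484 = 0.154273.
Under a molecular clock d = 2μt, so t = d/(2μ) = 0.154273 / (2 × 0.0367) = 2.10 Myr.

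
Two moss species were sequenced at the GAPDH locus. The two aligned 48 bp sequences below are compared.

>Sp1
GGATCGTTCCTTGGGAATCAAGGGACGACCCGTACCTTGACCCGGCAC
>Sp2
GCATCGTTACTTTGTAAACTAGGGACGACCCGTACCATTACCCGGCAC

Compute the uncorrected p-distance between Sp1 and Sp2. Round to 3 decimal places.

0.167

The sequences differ at 8 of 48 positions (sites 2, 9, 13, 15, 18, 20, 37, 39).
p = 8/48 = 0.166666… ≈ 0.167 (to 3 d.p.).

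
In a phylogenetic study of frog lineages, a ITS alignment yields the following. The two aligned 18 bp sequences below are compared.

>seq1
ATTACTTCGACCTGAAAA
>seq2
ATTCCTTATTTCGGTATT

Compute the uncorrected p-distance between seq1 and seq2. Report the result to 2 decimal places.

0.50

The sequences differ at 9 of 18 positions (sites 4, 8, 9, 10, 11, 13, 15, 17, 18).
p = 9/18 = 0.50.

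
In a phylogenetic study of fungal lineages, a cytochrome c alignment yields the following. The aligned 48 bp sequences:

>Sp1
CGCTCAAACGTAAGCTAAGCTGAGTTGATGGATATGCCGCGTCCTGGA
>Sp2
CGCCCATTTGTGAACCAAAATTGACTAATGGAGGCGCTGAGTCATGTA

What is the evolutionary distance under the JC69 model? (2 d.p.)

0.66

The sequences differ at 21 of 48 sites, so p = 21/48 = 0.4375.
d = −(3/4) ln(1 − 4p/3) = −0.75 ln(1 − 0.583333) = −0.75 ln(0.416667)
  = −0.75 × (-0.875468) = 0.656601 substitutions/site.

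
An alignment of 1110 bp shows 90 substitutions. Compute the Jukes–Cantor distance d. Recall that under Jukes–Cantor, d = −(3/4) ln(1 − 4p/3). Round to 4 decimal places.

p = 90/1110 ≈ 0.081081.
d = −(3/4) ln(1 − 4p/3) = −0.75 ln(1 − 0.108108) = −0.75 ln(0.891892)
  = −0.75 × (-0.114410) = 0.085808 substitutions/site.

0.0858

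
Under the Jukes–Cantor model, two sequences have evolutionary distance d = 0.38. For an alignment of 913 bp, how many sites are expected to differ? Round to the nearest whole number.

272

Invert JC69: p = (3/4)(1 − e^(−4d/3)) = 0.75 × (1 − e^(-0.506667)) = 0.75 × (1 − 0.602500) = 0.298125.
Expected differing sites = pL ≈ 0.298125 × 913 = 272.188125 ≈ 272.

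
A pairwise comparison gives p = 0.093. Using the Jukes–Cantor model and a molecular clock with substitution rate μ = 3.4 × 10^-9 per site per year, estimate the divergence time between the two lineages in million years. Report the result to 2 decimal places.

d = −(3/4) ln(1 − 4p/3) = −0.75 ln(1 − 0.124) = −0.75 ln(0.876)
  = −0.75 × (-0.132389) = 0.099292 substitutions/site.
Under a molecular clock d = 2μt, so t = d/(2μ) = 0.099292 / (2 × 3.4 × 10^-9) = 14.60 million years.

14.60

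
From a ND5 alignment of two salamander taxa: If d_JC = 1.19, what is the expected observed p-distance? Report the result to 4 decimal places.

p = (3/4)(1 − e^(−4d/3)) = 0.75 × (1 − e^(-1.586667)) = 0.75 × (1 − 0.204606) = 0.596546.

0.5965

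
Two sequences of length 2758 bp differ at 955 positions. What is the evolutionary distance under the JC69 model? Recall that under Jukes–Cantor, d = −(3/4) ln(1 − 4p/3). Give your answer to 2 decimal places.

p = 955/2758 ≈ 0.346265.
d = −(3/4) ln(1 − 4p/3) = −0.75 ln(1 − 0.461687) = −0.75 ln(0.538313)
  = −0.75 × (-0.619315) = 0.464486 substitutions/site.

0.46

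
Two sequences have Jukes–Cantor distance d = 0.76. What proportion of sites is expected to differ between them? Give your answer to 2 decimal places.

0.48

p = (3/4)(1 − e^(−4d/3)) = 0.75 × (1 − e^(-1.013333)) = 0.75 × (1 − 0.363007) = 0.477745.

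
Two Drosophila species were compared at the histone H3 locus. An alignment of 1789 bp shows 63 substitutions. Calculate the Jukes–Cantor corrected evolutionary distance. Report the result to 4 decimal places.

0.0361

p = 63/1789 ≈ 0.035215.
d = −(3/4) ln(1 − 4p/3) = −0.75 ln(1 − 0.046953) = −0.75 ln(0.953047)
  = −0.75 × (-0.048091) = 0.036068 substitutions/site.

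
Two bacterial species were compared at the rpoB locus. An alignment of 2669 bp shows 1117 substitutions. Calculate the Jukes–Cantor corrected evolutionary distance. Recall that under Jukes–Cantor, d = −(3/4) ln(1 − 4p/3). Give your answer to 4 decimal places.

p = 1117/2669 ≈ 0.418509.
d = −(3/4) ln(1 − 4p/3) = −0.75 ln(1 − 0.558012) = −0.75 ln(0.441988)
  = −0.75 × (-0.816473) = 0.612355 substitutions/site.

0.6124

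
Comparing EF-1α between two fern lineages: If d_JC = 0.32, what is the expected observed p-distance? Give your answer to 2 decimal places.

p = (3/4)(1 − e^(−4d/3)) = 0.75 × (1 − e^(-0.426667)) = 0.75 × (1 − 0.652681) = 0.260489.

0.26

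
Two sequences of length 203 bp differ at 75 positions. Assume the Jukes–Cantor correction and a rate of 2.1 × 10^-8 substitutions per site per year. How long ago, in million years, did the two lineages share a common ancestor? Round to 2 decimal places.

p = 75/203 ≈ 0.369458.
d = −(3/4) ln(1 − 4p/3) = −0.75 ln(1 − 0.492611) = −0.75 ln(0.507389)
  = −0.75 × (-0.678477) = 0.508858 substitutions/site.
Under a molecular clock d = 2μt, so t = d/(2μ) = 0.508858 / (2 × 2.1 × 10^-8) = 12.12 million years.

12.12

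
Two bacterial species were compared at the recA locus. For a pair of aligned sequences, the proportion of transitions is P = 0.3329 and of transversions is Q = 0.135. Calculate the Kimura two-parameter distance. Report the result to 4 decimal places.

0.8854

Under the Kimura two-parameter model, d = −½ ln(1 − 2P − Q) − ¼ ln(1 − 2Q).
1 − 2P − Q = 0.1992, giving −½ ln(0.1992) = 0.806723.
1 − 2Q = 0.73, giving −¼ ln(0.73) = 0.078678.
d = 0.806723 + 0.078678 = 0.885401.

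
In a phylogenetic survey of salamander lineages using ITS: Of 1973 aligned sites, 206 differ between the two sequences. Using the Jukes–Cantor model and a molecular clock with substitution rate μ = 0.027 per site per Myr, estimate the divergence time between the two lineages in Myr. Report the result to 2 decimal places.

2.08

p = 206/1973 ≈ 0.10441.
d = −(3/4) ln(1 − 4p/3) = −0.75 ln(1 − 0.139213) = −0.75 ln(0.860787)
  = −0.75 × (-0.149908) = 0.112431 substitutions/site.
Under a molecular clock d = 2μt, so t = d/(2μ) = 0.112431 / (2 × 0.027) = 2.08 Myr.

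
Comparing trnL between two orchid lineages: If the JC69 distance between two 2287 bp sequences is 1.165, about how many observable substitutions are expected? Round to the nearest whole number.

Invert JC69: p = (3/4)(1 − e^(−4d/3)) = 0.75 × (1 − e^(-1.553333)) = 0.75 × (1 − 0.211542) = 0.591344.
Expected differing sites = pL ≈ 0.591344 × 2287 = 1352.403728 ≈ 1352.

1352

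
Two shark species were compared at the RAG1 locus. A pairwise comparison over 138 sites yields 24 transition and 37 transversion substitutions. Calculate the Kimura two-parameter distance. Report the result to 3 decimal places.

0.671

P = 24/138 ≈ 0.173913 and Q = 37/138 ≈ 0.268116.
Under the Kimura two-parameter model, d = −½ ln(1 − 2P − Q) − ¼ ln(1 − 2Q).
1 − 2P − Q = 0.384058, giving −½ ln(0.384058) = 0.478481.
1 − 2Q = 0.463768, giving −¼ ln(0.463768) = 0.192093.
d = 0.478481 + 0.192093 = 0.670574.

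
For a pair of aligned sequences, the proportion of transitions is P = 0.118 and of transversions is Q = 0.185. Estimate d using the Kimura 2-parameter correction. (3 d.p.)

0.389

Under the Kimura two-parameter model, d = −½ ln(1 − 2P − Q) − ¼ ln(1 − 2Q).
1 − 2P − Q = 0.579, giving −½ ln(0.579) = 0.273226.
1 − 2Q = 0.63, giving −¼ ln(0.63) = 0.115509.
d = 0.273226 + 0.115509 = 0.388735.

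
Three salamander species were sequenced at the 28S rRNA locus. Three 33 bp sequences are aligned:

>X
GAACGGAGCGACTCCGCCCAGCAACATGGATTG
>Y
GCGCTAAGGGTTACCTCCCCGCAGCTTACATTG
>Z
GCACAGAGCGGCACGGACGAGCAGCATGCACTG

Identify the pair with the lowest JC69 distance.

X–Y: 14/33 differ, p = 0.424, d = 0.625.
X–Z: 10/33 differ, p = 0.303, d = 0.388.
Y–Z: 14/33 differ, p = 0.424, d = 0.625.
The smallest distance is between X and Z.

X and Z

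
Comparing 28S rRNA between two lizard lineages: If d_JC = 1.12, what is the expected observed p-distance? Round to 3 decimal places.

0.582

p = (3/4)(1 − e^(−4d/3)) = 0.75 × (1 − e^(-1.493333)) = 0.75 × (1 − 0.224623) = 0.581533.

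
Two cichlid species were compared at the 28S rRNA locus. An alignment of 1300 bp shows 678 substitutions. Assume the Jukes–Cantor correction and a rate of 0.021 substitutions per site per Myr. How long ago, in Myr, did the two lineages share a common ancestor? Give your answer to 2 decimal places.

21.23

p = 678/1300 ≈ 0.521538.
d = −(3/4) ln(1 − 4p/3) = −0.75 ln(1 − 0.695384) = −0.75 ln(0.304616)
  = −0.75 × (-1.188703) = 0.891527 substitutions/site.
Under a molecular clock d = 2μt, so t = d/(2μ) = 0.891527 / (2 × 0.021) = 21.23 Myr.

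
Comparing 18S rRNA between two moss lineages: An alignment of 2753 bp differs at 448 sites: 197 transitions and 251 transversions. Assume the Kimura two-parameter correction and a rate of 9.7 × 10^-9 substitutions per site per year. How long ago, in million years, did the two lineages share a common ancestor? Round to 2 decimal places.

9.47

P = 197/2753 ≈ 0.071558 and Q = 251/2753 ≈ 0.091173.
Under the Kimura two-parameter model, d = −½ ln(1 − 2P − Q) − ¼ ln(1 − 2Q).
1 − 2P − Q = 0.765711, giving −½ ln(0.765711) = 0.133475.
1 − 2Q = 0.817654, giving −¼ ln(0.817654) = 0.050329.
d = 0.133475 + 0.050329 = 0.183804.
Under a molecular clock d = 2μt, so t = d/(2μ) = 0.183804 / (2 × 9.7 × 10^-9) = 9.47 million years.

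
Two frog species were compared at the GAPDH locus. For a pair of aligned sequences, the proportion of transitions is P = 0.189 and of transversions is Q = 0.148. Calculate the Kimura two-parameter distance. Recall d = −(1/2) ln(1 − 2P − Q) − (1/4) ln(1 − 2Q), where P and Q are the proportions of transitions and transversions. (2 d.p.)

Under the Kimura two-parameter model, d = −½ ln(1 − 2P − Q) − ¼ ln(1 − 2Q).
1 − 2P − Q = 0.474, giving −½ ln(0.474) = 0.373274.
1 − 2Q = 0.704, giving −¼ ln(0.704) = 0.087744.
d = 0.373274 + 0.087744 = 0.461018.

0.46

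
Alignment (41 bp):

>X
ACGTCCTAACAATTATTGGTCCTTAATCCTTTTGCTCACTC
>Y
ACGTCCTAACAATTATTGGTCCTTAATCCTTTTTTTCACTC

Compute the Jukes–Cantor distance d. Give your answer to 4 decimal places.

The sequences differ at 2 of 41 sites (34, 35), so p = 2/41 ≈ 0.04878.
d = −(3/4) ln(1 − 4p/3) = −0.75 ln(1 − 0.06504) = −0.75 ln(0.93496)
  = −0.75 × (-0.067252) = 0.050439 substitutions/site.

0.0504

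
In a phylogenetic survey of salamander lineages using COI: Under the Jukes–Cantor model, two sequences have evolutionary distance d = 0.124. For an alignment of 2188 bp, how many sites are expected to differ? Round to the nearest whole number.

Invert JC69: p = (3/4)(1 − e^(−4d/3)) = 0.75 × (1 − e^(-0.165333)) = 0.75 × (1 − 0.847611) = 0.114292.
Expected differing sites = pL ≈ 0.114292 × 2188 = 250.070896 ≈ 250.

250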